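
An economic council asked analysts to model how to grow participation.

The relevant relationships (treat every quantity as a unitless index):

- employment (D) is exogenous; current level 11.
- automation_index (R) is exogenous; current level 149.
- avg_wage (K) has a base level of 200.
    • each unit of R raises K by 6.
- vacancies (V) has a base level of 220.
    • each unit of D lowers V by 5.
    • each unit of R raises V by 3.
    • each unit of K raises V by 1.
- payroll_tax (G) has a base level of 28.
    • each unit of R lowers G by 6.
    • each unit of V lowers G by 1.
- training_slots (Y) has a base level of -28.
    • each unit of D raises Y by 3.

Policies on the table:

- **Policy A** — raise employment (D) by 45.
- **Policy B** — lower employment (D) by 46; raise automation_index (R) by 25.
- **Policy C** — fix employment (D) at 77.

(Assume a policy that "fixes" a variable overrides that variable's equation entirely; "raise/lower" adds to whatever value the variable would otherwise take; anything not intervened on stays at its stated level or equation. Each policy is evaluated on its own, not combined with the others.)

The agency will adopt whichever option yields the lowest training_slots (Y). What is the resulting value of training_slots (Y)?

-133

Policy A (D + 45):
  D = 11 + 45 = 56
  Y = -28 + 3·56 = 140
Policy B (D − 46, R + 25):
  D = 11 − 46 = -35
  Y = -28 + 3·(-35) = -133
Policy C (D := 77):
  D = 77
  Y = -28 + 3·77 = 203
Comparing — Policy A: Y=140, Policy B: Y=-133, Policy C: Y=203. Lowest is -133 (Policy B).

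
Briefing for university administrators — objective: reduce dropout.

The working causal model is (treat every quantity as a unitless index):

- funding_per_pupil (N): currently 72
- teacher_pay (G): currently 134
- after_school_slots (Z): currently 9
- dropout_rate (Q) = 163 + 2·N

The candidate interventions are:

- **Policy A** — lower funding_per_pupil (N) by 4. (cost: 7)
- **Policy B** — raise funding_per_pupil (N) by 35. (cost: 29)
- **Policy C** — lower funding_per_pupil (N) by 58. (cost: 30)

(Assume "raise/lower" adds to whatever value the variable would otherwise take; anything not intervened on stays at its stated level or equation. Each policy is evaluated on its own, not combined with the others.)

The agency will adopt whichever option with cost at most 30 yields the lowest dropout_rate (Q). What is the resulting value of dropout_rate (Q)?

191

Policy A (N − 4):
  N = 72 − 4 = 68
  Q = 163 + 2·68 = 299
Policy B (N + 35):
  N = 72 + 35 = 107
  Q = 163 + 2·107 = 377
Policy C (N − 58):
  N = 72 − 58 = 14
  Q = 163 + 2·14 = 191
Comparing — Policy A: Q=299, Policy B: Q=377, Policy C: Q=191. Lowest is 191 (Policy C).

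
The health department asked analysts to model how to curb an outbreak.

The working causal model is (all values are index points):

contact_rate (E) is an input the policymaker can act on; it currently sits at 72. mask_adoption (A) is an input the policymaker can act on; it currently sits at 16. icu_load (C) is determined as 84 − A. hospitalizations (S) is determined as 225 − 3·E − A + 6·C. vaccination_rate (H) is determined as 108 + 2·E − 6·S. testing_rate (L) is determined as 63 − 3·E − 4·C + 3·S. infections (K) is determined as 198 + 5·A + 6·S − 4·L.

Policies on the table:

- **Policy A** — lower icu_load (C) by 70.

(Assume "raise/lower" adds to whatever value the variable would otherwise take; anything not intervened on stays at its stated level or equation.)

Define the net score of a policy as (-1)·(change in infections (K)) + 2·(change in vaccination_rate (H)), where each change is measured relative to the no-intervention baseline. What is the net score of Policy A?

3640

Baseline:
  E = 72
  A = 16
  C = 84 − 16 = 68
  S = 225 − 3·72 − 16 + 6·68 = 401
  H = 108 + 2·72 − 6·401 = -2154
  L = 63 − 3·72 − 4·68 + 3·401 = 778
  K = 198 + 5·16 + 6·401 − 4·778 = -428
Policy A (C − 70):
  E = 72
  A = 16
  C = 84 − 16 (−70 from intervention) = -2
  S = 225 − 3·72 − 16 + 6·(-2) = -19
  H = 108 + 2·72 − 6·(-19) = 366
  L = 63 − 3·72 − 4·(-2) + 3·(-19) = -202
  K = 198 + 5·16 + 6·(-19) − 4·(-202) = 972
ΔK = 972 − (-428) = 1400; ΔH = 366 − (-2154) = 2520
Score = (-1)·1400 + 2·2520 = 3640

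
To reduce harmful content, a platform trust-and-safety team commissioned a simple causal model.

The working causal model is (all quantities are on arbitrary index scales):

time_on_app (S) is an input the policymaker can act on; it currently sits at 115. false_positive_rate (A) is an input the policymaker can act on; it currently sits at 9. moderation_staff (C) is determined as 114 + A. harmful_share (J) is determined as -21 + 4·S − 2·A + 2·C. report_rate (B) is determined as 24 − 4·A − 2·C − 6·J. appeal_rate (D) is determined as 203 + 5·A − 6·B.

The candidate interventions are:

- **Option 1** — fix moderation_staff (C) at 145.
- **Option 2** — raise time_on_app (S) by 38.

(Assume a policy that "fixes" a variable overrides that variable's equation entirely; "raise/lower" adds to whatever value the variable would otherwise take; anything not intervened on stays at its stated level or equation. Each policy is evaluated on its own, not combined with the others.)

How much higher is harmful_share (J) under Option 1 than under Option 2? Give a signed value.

-108

Option 1 (C := 145):
  S = 115
  A = 9
  C = 145
  J = -21 + 4·115 − 2·9 + 2·145 = 711
Option 2 (S + 38):
  S = 115 + 38 = 153
  A = 9
  C = 114 + 9 = 123
  J = -21 + 4·153 − 2·9 + 2·123 = 819
J: 711 − 819 = -108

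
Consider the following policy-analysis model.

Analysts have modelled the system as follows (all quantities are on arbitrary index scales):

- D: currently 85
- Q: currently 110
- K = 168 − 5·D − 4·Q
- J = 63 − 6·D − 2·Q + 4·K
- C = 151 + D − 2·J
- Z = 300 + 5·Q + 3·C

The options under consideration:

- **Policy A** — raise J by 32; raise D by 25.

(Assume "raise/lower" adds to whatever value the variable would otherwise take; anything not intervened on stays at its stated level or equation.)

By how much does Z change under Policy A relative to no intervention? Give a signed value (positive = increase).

3783

Baseline:
  D = 85
  Q = 110
  K = 168 − 5·85 − 4·110 = -697
  J = 63 − 6·85 − 2·110 + 4·(-697) = -3455
  C = 151 + 85 − 2·(-3455) = 7146
  Z = 300 + 5·110 + 3·7146 = 22288
Policy A (J + 32, D + 25):
  D = 85 + 25 = 110
  Q = 110
  K = 168 − 5·110 − 4·110 = -822
  J = 63 − 6·110 − 2·110 + 4·(-822) (+32 from intervention) = -4073
  C = 151 + 110 − 2·(-4073) = 8407
  Z = 300 + 5·110 + 3·8407 = 26071
Change in Z: 26071 − 22288 = 3783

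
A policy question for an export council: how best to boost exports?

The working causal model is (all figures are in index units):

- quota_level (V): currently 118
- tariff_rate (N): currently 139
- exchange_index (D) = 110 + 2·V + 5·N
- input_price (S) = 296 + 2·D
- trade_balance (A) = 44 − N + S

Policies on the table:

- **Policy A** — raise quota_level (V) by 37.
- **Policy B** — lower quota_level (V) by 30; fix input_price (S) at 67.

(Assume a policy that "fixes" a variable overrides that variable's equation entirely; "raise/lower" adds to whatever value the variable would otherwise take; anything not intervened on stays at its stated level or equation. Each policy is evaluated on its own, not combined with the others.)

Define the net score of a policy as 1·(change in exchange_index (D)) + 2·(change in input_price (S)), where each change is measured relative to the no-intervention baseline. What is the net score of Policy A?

Baseline:
  V = 118
  N = 139
  D = 110 + 2·118 + 5·139 = 1041
  S = 296 + 2·1041 = 2378
Policy A (V + 37):
  V = 118 + 37 = 155
  N = 139
  D = 110 + 2·155 + 5·139 = 1115
  S = 296 + 2·1115 = 2526
ΔD = 1115 − 1041 = 74; ΔS = 2526 − 2378 = 148
Score = 1·74 + 2·148 = 370

370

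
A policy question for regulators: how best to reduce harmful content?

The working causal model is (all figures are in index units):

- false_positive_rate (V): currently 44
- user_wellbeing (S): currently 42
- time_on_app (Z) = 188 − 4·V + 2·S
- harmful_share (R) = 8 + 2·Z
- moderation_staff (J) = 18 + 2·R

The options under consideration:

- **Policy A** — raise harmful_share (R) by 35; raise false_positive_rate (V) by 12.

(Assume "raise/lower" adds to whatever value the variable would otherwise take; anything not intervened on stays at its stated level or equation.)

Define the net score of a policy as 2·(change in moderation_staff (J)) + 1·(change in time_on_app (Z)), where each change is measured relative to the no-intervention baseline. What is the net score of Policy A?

-292

Baseline:
  V = 44
  S = 42
  Z = 188 − 4·44 + 2·42 = 96
  R = 8 + 2·96 = 200
  J = 18 + 2·200 = 418
Policy A (R + 35, V + 12):
  V = 44 + 12 = 56
  S = 42
  Z = 188 − 4·56 + 2·42 = 48
  R = 8 + 2·48 (+35 from intervention) = 139
  J = 18 + 2·139 = 296
ΔJ = 296 − 418 = -122; ΔZ = 48 − 96 = -48
Score = 2·(-122) + 1·(-48) = -292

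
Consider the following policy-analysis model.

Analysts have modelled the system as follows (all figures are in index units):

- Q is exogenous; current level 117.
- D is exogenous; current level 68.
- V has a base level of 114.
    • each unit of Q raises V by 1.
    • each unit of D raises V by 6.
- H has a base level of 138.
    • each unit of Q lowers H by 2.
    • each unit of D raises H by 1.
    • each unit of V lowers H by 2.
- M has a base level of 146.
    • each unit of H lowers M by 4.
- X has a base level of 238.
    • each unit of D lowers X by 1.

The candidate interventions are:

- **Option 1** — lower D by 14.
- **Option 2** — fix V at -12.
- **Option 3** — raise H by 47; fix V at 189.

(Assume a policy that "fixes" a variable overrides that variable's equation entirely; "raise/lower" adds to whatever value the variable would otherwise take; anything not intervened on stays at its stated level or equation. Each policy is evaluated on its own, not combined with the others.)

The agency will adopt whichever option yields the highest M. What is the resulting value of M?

Option 1 (D − 14):
  Q = 117
  D = 68 − 14 = 54
  V = 114 + 117 + 6·54 = 555
  H = 138 − 2·117 + 54 − 2·555 = -1152
  M = 146 − 4·(-1152) = 4754
Option 2 (V := -12):
  Q = 117
  D = 68
  V = -12
  H = 138 − 2·117 + 68 − 2·(-12) = -4
  M = 146 − 4·(-4) = 162
Option 3 (H + 47, V := 189):
  Q = 117
  D = 68
  V = 189
  H = 138 − 2·117 + 68 − 2·189 (+47 from intervention) = -359
  M = 146 − 4·(-359) = 1582
Comparing — Option 1: M=4754, Option 2: M=162, Option 3: M=1582. Highest is 4754 (Option 1).

4754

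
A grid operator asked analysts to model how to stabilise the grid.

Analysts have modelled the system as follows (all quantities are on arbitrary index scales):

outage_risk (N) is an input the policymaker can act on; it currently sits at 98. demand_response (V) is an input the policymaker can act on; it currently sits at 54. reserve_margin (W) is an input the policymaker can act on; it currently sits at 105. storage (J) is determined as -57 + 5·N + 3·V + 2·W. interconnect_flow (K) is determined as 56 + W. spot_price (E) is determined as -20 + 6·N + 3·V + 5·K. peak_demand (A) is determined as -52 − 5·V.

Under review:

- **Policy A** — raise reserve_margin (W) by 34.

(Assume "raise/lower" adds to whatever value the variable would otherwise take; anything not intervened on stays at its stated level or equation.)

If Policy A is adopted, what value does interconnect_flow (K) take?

195

Policy A (W + 34):
  W = 105 + 34 = 139
  K = 56 + 139 = 195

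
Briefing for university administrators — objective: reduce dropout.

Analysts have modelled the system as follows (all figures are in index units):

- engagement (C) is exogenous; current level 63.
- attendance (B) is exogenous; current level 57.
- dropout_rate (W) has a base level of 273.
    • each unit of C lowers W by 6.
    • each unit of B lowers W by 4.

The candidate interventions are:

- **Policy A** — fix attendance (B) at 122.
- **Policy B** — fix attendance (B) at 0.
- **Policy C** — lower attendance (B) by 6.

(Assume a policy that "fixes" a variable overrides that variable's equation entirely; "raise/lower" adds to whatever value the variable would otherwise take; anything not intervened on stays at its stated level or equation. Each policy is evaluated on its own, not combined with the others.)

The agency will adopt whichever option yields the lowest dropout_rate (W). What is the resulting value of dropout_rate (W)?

-593

Policy A (B := 122):
  C = 63
  B = 122
  W = 273 − 6·63 − 4·122 = -593
Policy B (B := 0):
  C = 63
  B = 0
  W = 273 − 6·63 − 4·0 = -105
Policy C (B − 6):
  C = 63
  B = 57 − 6 = 51
  W = 273 − 6·63 − 4·51 = -309
Comparing — Policy A: W=-593, Policy B: W=-105, Policy C: W=-309. Lowest is -593 (Policy A).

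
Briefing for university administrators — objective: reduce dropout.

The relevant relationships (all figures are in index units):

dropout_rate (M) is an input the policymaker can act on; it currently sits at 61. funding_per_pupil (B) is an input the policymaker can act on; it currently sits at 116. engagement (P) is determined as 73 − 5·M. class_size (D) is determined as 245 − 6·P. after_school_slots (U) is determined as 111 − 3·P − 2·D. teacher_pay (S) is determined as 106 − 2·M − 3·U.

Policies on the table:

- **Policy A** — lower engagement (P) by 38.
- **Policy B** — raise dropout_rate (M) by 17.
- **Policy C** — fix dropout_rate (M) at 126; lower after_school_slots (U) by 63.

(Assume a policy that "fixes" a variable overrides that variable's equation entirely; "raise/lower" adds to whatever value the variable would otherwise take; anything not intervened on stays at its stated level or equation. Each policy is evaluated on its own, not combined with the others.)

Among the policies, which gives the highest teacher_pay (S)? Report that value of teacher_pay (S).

16219

Policy A (P − 38):
  M = 61
  P = 73 − 5·61 (−38 from intervention) = -270
  D = 245 − 6·(-270) = 1865
  U = 111 − 3·(-270) − 2·1865 = -2809
  S = 106 − 2·61 − 3·(-2809) = 8411
Policy B (M + 17):
  M = 61 + 17 = 78
  P = 73 − 5·78 = -317
  D = 245 − 6·(-317) = 2147
  U = 111 − 3·(-317) − 2·2147 = -3232
  S = 106 − 2·78 − 3·(-3232) = 9646
Policy C (M := 126, U − 63):
  M = 126
  P = 73 − 5·126 = -557
  D = 245 − 6·(-557) = 3587
  U = 111 − 3·(-557) − 2·3587 (−63 from intervention) = -5455
  S = 106 − 2·126 − 3·(-5455) = 16219
Comparing — Policy A: S=8411, Policy B: S=9646, Policy C: S=16219. Highest is 16219 (Policy C).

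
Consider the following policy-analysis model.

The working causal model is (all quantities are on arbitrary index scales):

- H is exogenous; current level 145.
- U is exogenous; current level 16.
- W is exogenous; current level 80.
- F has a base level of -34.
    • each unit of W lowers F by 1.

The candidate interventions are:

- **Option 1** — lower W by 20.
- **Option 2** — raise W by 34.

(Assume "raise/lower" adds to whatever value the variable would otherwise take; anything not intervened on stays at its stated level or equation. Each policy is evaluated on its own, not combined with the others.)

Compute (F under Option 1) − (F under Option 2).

Option 1 (W − 20):
  W = 80 − 20 = 60
  F = -34 − 60 = -94
Option 2 (W + 34):
  W = 80 + 34 = 114
  F = -34 − 114 = -148
F: -94 − (-148) = 54

54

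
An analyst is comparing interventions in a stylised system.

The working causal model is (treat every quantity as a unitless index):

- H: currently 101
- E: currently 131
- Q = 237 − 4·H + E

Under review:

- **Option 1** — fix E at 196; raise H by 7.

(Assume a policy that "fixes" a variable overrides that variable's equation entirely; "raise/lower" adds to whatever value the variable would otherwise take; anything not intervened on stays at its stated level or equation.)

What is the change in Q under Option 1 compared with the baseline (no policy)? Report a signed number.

37

Baseline:
  H = 101
  E = 131
  Q = 237 − 4·101 + 131 = -36
Option 1 (E := 196, H + 7):
  H = 101 + 7 = 108
  E = 196
  Q = 237 − 4·108 + 196 = 1
Change in Q: 1 − (-36) = 37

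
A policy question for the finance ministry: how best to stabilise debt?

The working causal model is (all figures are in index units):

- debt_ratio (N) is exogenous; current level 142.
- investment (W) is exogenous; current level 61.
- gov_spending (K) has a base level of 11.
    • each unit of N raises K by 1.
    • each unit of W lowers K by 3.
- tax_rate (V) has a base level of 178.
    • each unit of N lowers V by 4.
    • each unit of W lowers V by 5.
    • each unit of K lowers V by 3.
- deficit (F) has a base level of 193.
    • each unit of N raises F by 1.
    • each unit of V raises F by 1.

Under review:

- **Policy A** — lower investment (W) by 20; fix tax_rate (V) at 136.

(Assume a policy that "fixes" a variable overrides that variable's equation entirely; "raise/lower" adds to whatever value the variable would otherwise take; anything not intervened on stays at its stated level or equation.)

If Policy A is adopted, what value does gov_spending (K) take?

Policy A (W − 20, V := 136):
  N = 142
  W = 61 − 20 = 41
  K = 11 + 142 − 3·41 = 30

30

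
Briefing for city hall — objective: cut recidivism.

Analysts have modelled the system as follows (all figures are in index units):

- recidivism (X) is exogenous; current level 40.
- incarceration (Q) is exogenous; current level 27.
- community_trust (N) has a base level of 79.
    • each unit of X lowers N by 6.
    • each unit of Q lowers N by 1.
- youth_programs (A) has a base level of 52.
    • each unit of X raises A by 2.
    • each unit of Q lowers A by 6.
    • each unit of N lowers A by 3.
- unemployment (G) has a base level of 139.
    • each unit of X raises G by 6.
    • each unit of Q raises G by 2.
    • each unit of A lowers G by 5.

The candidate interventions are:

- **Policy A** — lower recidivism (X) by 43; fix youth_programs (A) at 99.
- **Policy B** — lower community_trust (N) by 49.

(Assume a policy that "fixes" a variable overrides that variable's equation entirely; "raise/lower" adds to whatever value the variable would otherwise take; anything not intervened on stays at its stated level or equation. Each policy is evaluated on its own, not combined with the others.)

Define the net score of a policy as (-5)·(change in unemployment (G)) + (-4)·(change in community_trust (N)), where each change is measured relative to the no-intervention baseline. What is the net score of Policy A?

-10617

Baseline:
  X = 40
  Q = 27
  N = 79 − 6·40 − 27 = -188
  A = 52 + 2·40 − 6·27 − 3·(-188) = 534
  G = 139 + 6·40 + 2·27 − 5·534 = -2237
Policy A (X − 43, A := 99):
  X = 40 − 43 = -3
  Q = 27
  N = 79 − 6·(-3) − 27 = 70
  A = 99
  G = 139 + 6·(-3) + 2·27 − 5·99 = -320
ΔG = -320 − (-2237) = 1917; ΔN = 70 − (-188) = 258
Score = (-5)·1917 + (-4)·258 = -10617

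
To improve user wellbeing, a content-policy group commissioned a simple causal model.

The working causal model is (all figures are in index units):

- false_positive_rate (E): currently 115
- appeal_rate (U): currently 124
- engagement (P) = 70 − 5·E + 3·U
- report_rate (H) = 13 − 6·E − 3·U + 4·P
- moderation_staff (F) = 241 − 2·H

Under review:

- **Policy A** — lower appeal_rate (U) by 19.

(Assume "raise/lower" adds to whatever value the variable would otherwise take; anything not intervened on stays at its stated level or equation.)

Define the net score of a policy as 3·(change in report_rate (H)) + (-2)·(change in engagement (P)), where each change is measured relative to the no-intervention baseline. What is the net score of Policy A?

Baseline:
  E = 115
  U = 124
  P = 70 − 5·115 + 3·124 = -133
  H = 13 − 6·115 − 3·124 + 4·(-133) = -1581
Policy A (U − 19):
  E = 115
  U = 124 − 19 = 105
  P = 70 − 5·115 + 3·105 = -190
  H = 13 − 6·115 − 3·105 + 4·(-190) = -1752
ΔH = -1752 − (-1581) = -171; ΔP = -190 − (-133) = -57
Score = 3·(-171) + (-2)·(-57) = -399

-399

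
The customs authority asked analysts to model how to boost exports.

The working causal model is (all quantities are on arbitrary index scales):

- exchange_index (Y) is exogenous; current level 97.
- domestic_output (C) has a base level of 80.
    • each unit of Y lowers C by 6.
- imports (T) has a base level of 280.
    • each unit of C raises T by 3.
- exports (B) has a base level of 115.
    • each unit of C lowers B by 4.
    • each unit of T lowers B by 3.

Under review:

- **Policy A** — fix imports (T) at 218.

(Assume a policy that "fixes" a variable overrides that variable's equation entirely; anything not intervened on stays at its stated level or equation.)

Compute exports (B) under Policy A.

1469

Policy A (T := 218):
  Y = 97
  C = 80 − 6·97 = -502
  T = 218
  B = 115 − 4·(-502) − 3·218 = 1469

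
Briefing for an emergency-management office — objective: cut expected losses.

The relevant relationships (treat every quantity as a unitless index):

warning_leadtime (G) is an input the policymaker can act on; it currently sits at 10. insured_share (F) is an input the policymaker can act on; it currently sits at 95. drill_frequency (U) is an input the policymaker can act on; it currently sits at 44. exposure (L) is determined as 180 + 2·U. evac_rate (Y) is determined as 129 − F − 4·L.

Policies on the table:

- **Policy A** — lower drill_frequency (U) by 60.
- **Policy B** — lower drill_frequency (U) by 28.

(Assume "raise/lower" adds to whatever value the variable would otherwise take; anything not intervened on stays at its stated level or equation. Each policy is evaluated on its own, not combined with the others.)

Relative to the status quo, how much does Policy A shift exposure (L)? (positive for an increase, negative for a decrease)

Baseline:
  U = 44
  L = 180 + 2·44 = 268
Policy A (U − 60):
  U = 44 − 60 = -16
  L = 180 + 2·(-16) = 148
Change in L: 148 − 268 = -120

-120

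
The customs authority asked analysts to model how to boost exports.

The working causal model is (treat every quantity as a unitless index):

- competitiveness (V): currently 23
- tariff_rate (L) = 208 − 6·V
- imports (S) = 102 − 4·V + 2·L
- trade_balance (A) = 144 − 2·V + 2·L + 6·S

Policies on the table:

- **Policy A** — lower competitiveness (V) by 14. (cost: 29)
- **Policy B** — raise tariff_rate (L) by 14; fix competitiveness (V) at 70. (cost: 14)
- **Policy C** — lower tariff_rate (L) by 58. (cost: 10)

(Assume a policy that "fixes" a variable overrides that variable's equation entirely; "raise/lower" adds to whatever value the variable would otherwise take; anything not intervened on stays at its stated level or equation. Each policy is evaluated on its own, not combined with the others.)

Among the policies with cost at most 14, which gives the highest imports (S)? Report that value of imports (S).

Policy B (L + 14, V := 70):
  V = 70
  L = 208 − 6·70 (+14 from intervention) = -198
  S = 102 − 4·70 + 2·(-198) = -574
Policy C (L − 58):
  V = 23
  L = 208 − 6·23 (−58 from intervention) = 12
  S = 102 − 4·23 + 2·12 = 34
Comparing — Policy B: S=-574, Policy C: S=34. Highest is 34 (Policy C).

34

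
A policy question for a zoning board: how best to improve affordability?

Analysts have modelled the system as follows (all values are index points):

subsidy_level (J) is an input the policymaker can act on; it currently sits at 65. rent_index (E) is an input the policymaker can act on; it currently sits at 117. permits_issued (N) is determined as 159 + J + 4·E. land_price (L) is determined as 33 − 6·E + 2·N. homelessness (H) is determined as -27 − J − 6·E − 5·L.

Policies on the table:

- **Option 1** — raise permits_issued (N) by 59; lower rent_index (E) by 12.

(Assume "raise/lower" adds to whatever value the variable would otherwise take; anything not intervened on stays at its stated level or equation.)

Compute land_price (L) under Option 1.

Option 1 (N + 59, E − 12):
  J = 65
  E = 117 − 12 = 105
  N = 159 + 65 + 4·105 (+59 from intervention) = 703
  L = 33 − 6·105 + 2·703 = 809

809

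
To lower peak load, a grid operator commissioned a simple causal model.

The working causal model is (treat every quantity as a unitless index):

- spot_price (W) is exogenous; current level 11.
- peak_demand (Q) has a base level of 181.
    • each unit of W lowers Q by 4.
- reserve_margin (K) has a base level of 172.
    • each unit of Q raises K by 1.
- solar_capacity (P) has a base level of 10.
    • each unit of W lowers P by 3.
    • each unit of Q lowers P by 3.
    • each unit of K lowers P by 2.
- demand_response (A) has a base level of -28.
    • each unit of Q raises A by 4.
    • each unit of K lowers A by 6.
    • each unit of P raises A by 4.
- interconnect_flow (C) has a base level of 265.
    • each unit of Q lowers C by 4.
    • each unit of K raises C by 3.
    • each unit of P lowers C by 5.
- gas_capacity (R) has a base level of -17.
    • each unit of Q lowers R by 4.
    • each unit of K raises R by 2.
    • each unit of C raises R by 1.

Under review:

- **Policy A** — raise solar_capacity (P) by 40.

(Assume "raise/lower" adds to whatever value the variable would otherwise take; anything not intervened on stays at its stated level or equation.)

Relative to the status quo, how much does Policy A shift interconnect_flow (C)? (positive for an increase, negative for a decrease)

Baseline:
  W = 11
  Q = 181 − 4·11 = 137
  K = 172 + 137 = 309
  P = 10 − 3·11 − 3·137 − 2·309 = -1052
  C = 265 − 4·137 + 3·309 − 5·(-1052) = 5904
Policy A (P + 40):
  W = 11
  Q = 181 − 4·11 = 137
  K = 172 + 137 = 309
  P = 10 − 3·11 − 3·137 − 2·309 (+40 from intervention) = -1012
  C = 265 − 4·137 + 3·309 − 5·(-1012) = 5704
Change in C: 5704 − 5904 = -200

-200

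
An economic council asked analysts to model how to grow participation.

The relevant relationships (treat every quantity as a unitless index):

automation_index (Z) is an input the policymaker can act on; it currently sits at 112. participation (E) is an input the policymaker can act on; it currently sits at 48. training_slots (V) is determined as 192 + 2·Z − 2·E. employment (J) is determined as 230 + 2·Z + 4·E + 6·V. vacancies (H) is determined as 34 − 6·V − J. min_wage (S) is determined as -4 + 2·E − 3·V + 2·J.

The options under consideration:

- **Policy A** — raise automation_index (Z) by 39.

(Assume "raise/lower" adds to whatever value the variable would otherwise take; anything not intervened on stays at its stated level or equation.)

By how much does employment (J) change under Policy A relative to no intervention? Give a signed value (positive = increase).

546

Baseline:
  Z = 112
  E = 48
  V = 192 + 2·112 − 2·48 = 320
  J = 230 + 2·112 + 4·48 + 6·320 = 2566
Policy A (Z + 39):
  Z = 112 + 39 = 151
  E = 48
  V = 192 + 2·151 − 2·48 = 398
  J = 230 + 2·151 + 4·48 + 6·398 = 3112
Change in J: 3112 − 2566 = 546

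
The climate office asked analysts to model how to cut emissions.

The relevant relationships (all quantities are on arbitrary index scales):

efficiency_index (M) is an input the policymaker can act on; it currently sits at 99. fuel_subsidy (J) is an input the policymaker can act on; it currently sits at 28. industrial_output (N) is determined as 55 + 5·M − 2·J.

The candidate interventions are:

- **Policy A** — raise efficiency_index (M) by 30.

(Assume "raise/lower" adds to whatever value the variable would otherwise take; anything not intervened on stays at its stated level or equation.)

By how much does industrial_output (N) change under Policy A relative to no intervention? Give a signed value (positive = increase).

Baseline:
  M = 99
  J = 28
  N = 55 + 5·99 − 2·28 = 494
Policy A (M + 30):
  M = 99 + 30 = 129
  J = 28
  N = 55 + 5·129 − 2·28 = 644
Change in N: 644 − 494 = 150

150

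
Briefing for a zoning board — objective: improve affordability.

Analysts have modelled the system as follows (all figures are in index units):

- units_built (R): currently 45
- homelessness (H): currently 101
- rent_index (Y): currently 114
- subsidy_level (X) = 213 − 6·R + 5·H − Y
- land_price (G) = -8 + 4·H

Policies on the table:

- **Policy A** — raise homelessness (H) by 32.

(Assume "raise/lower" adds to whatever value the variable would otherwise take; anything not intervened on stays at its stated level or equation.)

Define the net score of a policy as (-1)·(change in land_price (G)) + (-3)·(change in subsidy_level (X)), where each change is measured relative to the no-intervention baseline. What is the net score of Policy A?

Baseline:
  R = 45
  H = 101
  Y = 114
  X = 213 − 6·45 + 5·101 − 114 = 334
  G = -8 + 4·101 = 396
Policy A (H + 32):
  R = 45
  H = 101 + 32 = 133
  Y = 114
  X = 213 − 6·45 + 5·133 − 114 = 494
  G = -8 + 4·133 = 524
ΔG = 524 − 396 = 128; ΔX = 494 − 334 = 160
Score = (-1)·128 + (-3)·160 = -608

-608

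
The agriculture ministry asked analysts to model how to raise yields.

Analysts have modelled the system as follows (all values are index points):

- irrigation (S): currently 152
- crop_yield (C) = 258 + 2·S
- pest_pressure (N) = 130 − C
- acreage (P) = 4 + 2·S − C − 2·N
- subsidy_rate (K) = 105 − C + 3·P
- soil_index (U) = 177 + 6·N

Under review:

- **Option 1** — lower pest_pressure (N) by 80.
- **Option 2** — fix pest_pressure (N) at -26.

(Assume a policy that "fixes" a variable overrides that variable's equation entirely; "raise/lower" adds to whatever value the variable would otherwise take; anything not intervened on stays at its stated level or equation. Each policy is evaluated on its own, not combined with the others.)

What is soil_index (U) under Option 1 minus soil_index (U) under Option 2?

Option 1 (N − 80):
  S = 152
  C = 258 + 2·152 = 562
  N = 130 − 562 (−80 from intervention) = -512
  U = 177 + 6·(-512) = -2895
Option 2 (N := -26):
  S = 152
  C = 258 + 2·152 = 562
  N = -26
  U = 177 + 6·(-26) = 21
U: -2895 − 21 = -2916

-2916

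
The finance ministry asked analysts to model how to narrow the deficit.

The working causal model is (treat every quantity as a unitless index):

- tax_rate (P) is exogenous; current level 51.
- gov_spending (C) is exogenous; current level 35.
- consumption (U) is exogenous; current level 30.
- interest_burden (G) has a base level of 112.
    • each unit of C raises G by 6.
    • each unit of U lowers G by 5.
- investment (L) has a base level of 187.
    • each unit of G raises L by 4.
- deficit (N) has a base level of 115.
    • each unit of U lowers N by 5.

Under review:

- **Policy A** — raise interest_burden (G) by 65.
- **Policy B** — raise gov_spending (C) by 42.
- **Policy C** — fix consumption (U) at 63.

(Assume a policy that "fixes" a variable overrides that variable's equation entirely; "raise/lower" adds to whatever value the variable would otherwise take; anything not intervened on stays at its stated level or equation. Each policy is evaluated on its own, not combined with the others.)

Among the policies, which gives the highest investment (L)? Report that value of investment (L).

Policy A (G + 65):
  C = 35
  U = 30
  G = 112 + 6·35 − 5·30 (+65 from intervention) = 237
  L = 187 + 4·237 = 1135
Policy B (C + 42):
  C = 35 + 42 = 77
  U = 30
  G = 112 + 6·77 − 5·30 = 424
  L = 187 + 4·424 = 1883
Policy C (U := 63):
  C = 35
  U = 63
  G = 112 + 6·35 − 5·63 = 7
  L = 187 + 4·7 = 215
Comparing — Policy A: L=1135, Policy B: L=1883, Policy C: L=215. Highest is 1883 (Policy B).

1883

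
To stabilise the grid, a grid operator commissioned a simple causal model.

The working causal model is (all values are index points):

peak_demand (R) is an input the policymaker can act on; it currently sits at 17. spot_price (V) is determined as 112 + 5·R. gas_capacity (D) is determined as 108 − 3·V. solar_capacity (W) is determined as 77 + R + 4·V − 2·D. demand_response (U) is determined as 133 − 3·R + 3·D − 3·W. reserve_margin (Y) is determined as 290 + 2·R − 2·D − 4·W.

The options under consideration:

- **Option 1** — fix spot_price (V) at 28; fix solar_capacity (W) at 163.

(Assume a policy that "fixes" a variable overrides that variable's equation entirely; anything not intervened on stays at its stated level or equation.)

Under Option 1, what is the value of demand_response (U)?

-335

Option 1 (V := 28, W := 163):
  R = 17
  V = 28
  D = 108 − 3·28 = 24
  W = 163
  U = 133 − 3·17 + 3·24 − 3·163 = -335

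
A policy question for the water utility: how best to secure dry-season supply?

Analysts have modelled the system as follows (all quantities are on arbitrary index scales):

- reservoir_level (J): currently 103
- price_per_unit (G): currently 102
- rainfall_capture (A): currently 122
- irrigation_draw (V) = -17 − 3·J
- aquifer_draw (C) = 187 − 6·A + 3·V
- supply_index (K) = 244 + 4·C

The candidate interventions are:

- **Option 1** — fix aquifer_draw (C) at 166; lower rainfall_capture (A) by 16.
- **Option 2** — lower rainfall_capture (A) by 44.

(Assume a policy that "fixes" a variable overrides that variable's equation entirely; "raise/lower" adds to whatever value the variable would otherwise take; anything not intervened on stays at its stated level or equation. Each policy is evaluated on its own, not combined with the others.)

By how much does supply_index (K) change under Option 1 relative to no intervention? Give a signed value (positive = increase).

6756

Baseline:
  J = 103
  A = 122
  V = -17 − 3·103 = -326
  C = 187 − 6·122 + 3·(-326) = -1523
  K = 244 + 4·(-1523) = -5848
Option 1 (C := 166, A − 16):
  J = 103
  A = 122 − 16 = 106
  V = -17 − 3·103 = -326
  C = 166
  K = 244 + 4·166 = 908
Change in K: 908 − (-5848) = 6756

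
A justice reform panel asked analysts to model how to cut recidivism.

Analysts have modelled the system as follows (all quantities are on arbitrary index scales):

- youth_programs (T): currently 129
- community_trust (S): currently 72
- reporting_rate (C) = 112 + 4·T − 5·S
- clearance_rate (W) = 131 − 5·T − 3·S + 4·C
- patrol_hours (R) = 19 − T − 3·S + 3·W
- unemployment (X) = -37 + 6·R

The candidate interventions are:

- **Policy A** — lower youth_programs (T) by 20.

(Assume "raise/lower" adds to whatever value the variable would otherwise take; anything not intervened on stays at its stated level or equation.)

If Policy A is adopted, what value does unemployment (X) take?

323

Policy A (T − 20):
  T = 129 − 20 = 109
  S = 72
  C = 112 + 4·109 − 5·72 = 188
  W = 131 − 5·109 − 3·72 + 4·188 = 122
  R = 19 − 109 − 3·72 + 3·122 = 60
  X = -37 + 6·60 = 323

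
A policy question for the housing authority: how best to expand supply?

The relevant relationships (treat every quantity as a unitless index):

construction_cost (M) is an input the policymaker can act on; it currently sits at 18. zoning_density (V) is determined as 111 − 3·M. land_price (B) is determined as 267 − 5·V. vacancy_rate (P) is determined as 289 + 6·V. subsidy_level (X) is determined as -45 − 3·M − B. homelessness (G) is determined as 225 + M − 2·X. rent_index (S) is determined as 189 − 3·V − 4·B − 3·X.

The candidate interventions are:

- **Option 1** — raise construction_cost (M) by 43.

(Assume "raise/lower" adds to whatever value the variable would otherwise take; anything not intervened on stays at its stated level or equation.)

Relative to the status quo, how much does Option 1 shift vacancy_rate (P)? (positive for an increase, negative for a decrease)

Baseline:
  M = 18
  V = 111 − 3·18 = 57
  P = 289 + 6·57 = 631
Option 1 (M + 43):
  M = 18 + 43 = 61
  V = 111 − 3·61 = -72
  P = 289 + 6·(-72) = -143
Change in P: -143 − 631 = -774

-774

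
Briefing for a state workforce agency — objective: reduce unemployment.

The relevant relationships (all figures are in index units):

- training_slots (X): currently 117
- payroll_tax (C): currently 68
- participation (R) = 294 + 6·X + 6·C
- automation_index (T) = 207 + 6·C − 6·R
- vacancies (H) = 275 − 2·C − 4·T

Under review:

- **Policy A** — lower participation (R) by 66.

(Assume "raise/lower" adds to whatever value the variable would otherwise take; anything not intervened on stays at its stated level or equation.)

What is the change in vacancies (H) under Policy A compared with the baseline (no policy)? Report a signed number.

Baseline:
  X = 117
  C = 68
  R = 294 + 6·117 + 6·68 = 1404
  T = 207 + 6·68 − 6·1404 = -7809
  H = 275 − 2·68 − 4·(-7809) = 31375
Policy A (R − 66):
  X = 117
  C = 68
  R = 294 + 6·117 + 6·68 (−66 from intervention) = 1338
  T = 207 + 6·68 − 6·1338 = -7413
  H = 275 − 2·68 − 4·(-7413) = 29791
Change in H: 29791 − 31375 = -1584

-1584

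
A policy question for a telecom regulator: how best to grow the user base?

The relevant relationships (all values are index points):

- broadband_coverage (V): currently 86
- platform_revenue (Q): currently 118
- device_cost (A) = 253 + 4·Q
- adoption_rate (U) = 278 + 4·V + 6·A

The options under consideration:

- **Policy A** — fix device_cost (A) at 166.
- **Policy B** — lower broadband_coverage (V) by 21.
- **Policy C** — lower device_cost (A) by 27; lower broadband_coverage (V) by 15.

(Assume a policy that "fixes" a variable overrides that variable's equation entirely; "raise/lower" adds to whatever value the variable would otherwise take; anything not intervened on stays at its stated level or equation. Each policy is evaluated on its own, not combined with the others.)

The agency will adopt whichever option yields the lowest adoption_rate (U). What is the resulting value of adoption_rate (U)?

1618

Policy A (A := 166):
  V = 86
  Q = 118
  A = 166
  U = 278 + 4·86 + 6·166 = 1618
Policy B (V − 21):
  V = 86 − 21 = 65
  Q = 118
  A = 253 + 4·118 = 725
  U = 278 + 4·65 + 6·725 = 4888
Policy C (A − 27, V − 15):
  V = 86 − 15 = 71
  Q = 118
  A = 253 + 4·118 (−27 from intervention) = 698
  U = 278 + 4·71 + 6·698 = 4750
Comparing — Policy A: U=1618, Policy B: U=4888, Policy C: U=4750. Lowest is 1618 (Policy A).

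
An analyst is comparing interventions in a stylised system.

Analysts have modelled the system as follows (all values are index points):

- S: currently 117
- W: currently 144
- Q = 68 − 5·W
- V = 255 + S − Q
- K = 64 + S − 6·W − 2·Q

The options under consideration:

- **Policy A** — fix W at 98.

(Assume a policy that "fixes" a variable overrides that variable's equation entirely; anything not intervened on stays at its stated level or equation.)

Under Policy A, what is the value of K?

Policy A (W := 98):
  S = 117
  W = 98
  Q = 68 − 5·98 = -422
  K = 64 + 117 − 6·98 − 2·(-422) = 437

437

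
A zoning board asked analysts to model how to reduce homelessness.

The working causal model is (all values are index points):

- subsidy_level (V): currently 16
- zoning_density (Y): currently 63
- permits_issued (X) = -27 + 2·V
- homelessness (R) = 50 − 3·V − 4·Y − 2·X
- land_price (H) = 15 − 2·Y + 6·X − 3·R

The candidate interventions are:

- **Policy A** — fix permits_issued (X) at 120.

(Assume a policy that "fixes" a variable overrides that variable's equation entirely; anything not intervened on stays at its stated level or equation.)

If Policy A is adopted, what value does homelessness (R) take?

Policy A (X := 120):
  V = 16
  Y = 63
  X = 120
  R = 50 − 3·16 − 4·63 − 2·120 = -490

-490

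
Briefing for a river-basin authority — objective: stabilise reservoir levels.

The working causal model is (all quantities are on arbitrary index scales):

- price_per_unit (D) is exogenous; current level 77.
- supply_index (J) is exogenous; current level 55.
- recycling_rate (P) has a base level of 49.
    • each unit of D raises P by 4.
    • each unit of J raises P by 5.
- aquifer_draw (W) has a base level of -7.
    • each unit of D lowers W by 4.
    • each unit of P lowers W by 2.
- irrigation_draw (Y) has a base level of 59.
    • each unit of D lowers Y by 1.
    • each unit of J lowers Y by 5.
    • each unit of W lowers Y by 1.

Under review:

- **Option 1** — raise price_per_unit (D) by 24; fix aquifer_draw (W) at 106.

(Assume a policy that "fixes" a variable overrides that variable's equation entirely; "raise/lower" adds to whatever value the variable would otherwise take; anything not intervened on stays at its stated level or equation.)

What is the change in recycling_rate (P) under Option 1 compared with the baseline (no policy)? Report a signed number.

96

Baseline:
  D = 77
  J = 55
  P = 49 + 4·77 + 5·55 = 632
Option 1 (D + 24, W := 106):
  D = 77 + 24 = 101
  J = 55
  P = 49 + 4·101 + 5·55 = 728
Change in P: 728 − 632 = 96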